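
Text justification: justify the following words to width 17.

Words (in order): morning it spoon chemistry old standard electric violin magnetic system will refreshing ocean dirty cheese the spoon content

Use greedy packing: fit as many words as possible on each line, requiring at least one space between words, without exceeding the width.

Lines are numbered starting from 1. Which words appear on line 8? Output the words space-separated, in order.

Answer: spoon content

Derivation:
Line 1: ['morning', 'it', 'spoon'] (min_width=16, slack=1)
Line 2: ['chemistry', 'old'] (min_width=13, slack=4)
Line 3: ['standard', 'electric'] (min_width=17, slack=0)
Line 4: ['violin', 'magnetic'] (min_width=15, slack=2)
Line 5: ['system', 'will'] (min_width=11, slack=6)
Line 6: ['refreshing', 'ocean'] (min_width=16, slack=1)
Line 7: ['dirty', 'cheese', 'the'] (min_width=16, slack=1)
Line 8: ['spoon', 'content'] (min_width=13, slack=4)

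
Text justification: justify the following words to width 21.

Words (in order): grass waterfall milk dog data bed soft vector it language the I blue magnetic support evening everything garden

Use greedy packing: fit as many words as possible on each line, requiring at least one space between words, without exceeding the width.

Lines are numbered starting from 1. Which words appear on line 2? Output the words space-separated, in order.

Answer: dog data bed soft

Derivation:
Line 1: ['grass', 'waterfall', 'milk'] (min_width=20, slack=1)
Line 2: ['dog', 'data', 'bed', 'soft'] (min_width=17, slack=4)
Line 3: ['vector', 'it', 'language'] (min_width=18, slack=3)
Line 4: ['the', 'I', 'blue', 'magnetic'] (min_width=19, slack=2)
Line 5: ['support', 'evening'] (min_width=15, slack=6)
Line 6: ['everything', 'garden'] (min_width=17, slack=4)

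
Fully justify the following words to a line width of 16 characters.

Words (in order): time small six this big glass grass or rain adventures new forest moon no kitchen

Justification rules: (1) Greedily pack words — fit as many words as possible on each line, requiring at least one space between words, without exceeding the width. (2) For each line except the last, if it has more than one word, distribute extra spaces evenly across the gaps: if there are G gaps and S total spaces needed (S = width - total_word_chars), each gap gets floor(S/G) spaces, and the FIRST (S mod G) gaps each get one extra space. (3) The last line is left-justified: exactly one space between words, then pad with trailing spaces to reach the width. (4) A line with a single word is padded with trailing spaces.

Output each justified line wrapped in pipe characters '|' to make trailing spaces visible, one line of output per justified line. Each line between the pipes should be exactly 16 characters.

Line 1: ['time', 'small', 'six'] (min_width=14, slack=2)
Line 2: ['this', 'big', 'glass'] (min_width=14, slack=2)
Line 3: ['grass', 'or', 'rain'] (min_width=13, slack=3)
Line 4: ['adventures', 'new'] (min_width=14, slack=2)
Line 5: ['forest', 'moon', 'no'] (min_width=14, slack=2)
Line 6: ['kitchen'] (min_width=7, slack=9)

Answer: |time  small  six|
|this  big  glass|
|grass   or  rain|
|adventures   new|
|forest  moon  no|
|kitchen         |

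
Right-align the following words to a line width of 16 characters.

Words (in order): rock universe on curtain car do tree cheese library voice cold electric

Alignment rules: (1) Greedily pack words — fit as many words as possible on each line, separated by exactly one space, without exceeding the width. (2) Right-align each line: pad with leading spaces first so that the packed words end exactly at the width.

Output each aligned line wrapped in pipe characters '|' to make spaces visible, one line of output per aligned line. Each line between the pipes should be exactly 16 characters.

Answer: |rock universe on|
|  curtain car do|
|     tree cheese|
|   library voice|
|   cold electric|

Derivation:
Line 1: ['rock', 'universe', 'on'] (min_width=16, slack=0)
Line 2: ['curtain', 'car', 'do'] (min_width=14, slack=2)
Line 3: ['tree', 'cheese'] (min_width=11, slack=5)
Line 4: ['library', 'voice'] (min_width=13, slack=3)
Line 5: ['cold', 'electric'] (min_width=13, slack=3)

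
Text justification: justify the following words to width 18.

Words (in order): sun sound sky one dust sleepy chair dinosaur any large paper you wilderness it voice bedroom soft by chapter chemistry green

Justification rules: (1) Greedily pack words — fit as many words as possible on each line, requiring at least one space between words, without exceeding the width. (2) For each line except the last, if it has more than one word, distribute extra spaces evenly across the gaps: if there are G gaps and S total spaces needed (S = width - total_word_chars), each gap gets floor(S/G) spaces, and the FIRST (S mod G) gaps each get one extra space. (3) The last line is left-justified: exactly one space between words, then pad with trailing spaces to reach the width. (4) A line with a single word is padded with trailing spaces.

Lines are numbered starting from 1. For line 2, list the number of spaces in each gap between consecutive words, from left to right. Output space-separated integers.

Line 1: ['sun', 'sound', 'sky', 'one'] (min_width=17, slack=1)
Line 2: ['dust', 'sleepy', 'chair'] (min_width=17, slack=1)
Line 3: ['dinosaur', 'any', 'large'] (min_width=18, slack=0)
Line 4: ['paper', 'you'] (min_width=9, slack=9)
Line 5: ['wilderness', 'it'] (min_width=13, slack=5)
Line 6: ['voice', 'bedroom', 'soft'] (min_width=18, slack=0)
Line 7: ['by', 'chapter'] (min_width=10, slack=8)
Line 8: ['chemistry', 'green'] (min_width=15, slack=3)

Answer: 2 1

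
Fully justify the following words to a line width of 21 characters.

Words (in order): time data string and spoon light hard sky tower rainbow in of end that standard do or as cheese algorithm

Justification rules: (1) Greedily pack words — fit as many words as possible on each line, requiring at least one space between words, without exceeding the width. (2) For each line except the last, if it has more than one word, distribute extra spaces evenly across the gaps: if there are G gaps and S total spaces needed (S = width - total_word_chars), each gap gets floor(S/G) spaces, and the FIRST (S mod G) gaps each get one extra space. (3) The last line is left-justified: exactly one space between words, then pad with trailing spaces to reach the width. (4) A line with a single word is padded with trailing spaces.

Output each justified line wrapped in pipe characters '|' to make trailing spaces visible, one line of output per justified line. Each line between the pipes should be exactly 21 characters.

Answer: |time  data string and|
|spoon  light hard sky|
|tower  rainbow  in of|
|end  that standard do|
|or      as     cheese|
|algorithm            |

Derivation:
Line 1: ['time', 'data', 'string', 'and'] (min_width=20, slack=1)
Line 2: ['spoon', 'light', 'hard', 'sky'] (min_width=20, slack=1)
Line 3: ['tower', 'rainbow', 'in', 'of'] (min_width=19, slack=2)
Line 4: ['end', 'that', 'standard', 'do'] (min_width=20, slack=1)
Line 5: ['or', 'as', 'cheese'] (min_width=12, slack=9)
Line 6: ['algorithm'] (min_width=9, slack=12)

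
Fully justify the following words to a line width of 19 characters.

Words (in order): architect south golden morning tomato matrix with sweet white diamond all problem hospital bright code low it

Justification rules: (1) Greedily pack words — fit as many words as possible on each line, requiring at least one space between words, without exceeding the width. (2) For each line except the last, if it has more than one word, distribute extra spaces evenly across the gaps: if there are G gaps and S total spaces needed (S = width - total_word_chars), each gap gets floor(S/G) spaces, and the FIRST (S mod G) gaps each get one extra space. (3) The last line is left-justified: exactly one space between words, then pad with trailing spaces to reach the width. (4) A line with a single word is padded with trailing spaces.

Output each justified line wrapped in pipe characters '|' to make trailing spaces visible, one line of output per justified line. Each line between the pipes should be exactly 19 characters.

Answer: |architect     south|
|golden      morning|
|tomato  matrix with|
|sweet white diamond|
|all         problem|
|hospital     bright|
|code low it        |

Derivation:
Line 1: ['architect', 'south'] (min_width=15, slack=4)
Line 2: ['golden', 'morning'] (min_width=14, slack=5)
Line 3: ['tomato', 'matrix', 'with'] (min_width=18, slack=1)
Line 4: ['sweet', 'white', 'diamond'] (min_width=19, slack=0)
Line 5: ['all', 'problem'] (min_width=11, slack=8)
Line 6: ['hospital', 'bright'] (min_width=15, slack=4)
Line 7: ['code', 'low', 'it'] (min_width=11, slack=8)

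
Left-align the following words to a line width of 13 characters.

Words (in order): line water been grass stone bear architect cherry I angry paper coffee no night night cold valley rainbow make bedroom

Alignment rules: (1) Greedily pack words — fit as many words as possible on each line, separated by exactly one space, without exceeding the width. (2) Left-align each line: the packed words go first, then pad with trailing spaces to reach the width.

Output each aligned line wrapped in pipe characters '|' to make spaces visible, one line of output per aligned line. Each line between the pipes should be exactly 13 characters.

Answer: |line water   |
|been grass   |
|stone bear   |
|architect    |
|cherry I     |
|angry paper  |
|coffee no    |
|night night  |
|cold valley  |
|rainbow make |
|bedroom      |

Derivation:
Line 1: ['line', 'water'] (min_width=10, slack=3)
Line 2: ['been', 'grass'] (min_width=10, slack=3)
Line 3: ['stone', 'bear'] (min_width=10, slack=3)
Line 4: ['architect'] (min_width=9, slack=4)
Line 5: ['cherry', 'I'] (min_width=8, slack=5)
Line 6: ['angry', 'paper'] (min_width=11, slack=2)
Line 7: ['coffee', 'no'] (min_width=9, slack=4)
Line 8: ['night', 'night'] (min_width=11, slack=2)
Line 9: ['cold', 'valley'] (min_width=11, slack=2)
Line 10: ['rainbow', 'make'] (min_width=12, slack=1)
Line 11: ['bedroom'] (min_width=7, slack=6)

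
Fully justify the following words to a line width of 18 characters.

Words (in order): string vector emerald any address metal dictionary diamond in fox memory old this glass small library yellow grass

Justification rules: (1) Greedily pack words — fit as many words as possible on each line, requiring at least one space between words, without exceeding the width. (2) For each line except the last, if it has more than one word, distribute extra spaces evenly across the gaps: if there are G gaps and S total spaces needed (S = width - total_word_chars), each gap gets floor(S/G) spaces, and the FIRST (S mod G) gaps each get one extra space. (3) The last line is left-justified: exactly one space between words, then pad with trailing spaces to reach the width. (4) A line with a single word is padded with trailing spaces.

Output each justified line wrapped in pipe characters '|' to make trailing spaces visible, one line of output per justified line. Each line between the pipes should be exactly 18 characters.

Line 1: ['string', 'vector'] (min_width=13, slack=5)
Line 2: ['emerald', 'any'] (min_width=11, slack=7)
Line 3: ['address', 'metal'] (min_width=13, slack=5)
Line 4: ['dictionary', 'diamond'] (min_width=18, slack=0)
Line 5: ['in', 'fox', 'memory', 'old'] (min_width=17, slack=1)
Line 6: ['this', 'glass', 'small'] (min_width=16, slack=2)
Line 7: ['library', 'yellow'] (min_width=14, slack=4)
Line 8: ['grass'] (min_width=5, slack=13)

Answer: |string      vector|
|emerald        any|
|address      metal|
|dictionary diamond|
|in  fox memory old|
|this  glass  small|
|library     yellow|
|grass             |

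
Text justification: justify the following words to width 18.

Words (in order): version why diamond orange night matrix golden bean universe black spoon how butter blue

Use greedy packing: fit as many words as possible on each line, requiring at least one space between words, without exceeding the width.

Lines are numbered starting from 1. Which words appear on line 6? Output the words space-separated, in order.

Answer: spoon how butter

Derivation:
Line 1: ['version', 'why'] (min_width=11, slack=7)
Line 2: ['diamond', 'orange'] (min_width=14, slack=4)
Line 3: ['night', 'matrix'] (min_width=12, slack=6)
Line 4: ['golden', 'bean'] (min_width=11, slack=7)
Line 5: ['universe', 'black'] (min_width=14, slack=4)
Line 6: ['spoon', 'how', 'butter'] (min_width=16, slack=2)
Line 7: ['blue'] (min_width=4, slack=14)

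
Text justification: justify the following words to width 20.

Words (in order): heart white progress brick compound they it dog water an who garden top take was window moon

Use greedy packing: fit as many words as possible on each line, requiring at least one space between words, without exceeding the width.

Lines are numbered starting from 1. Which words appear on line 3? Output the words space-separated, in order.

Line 1: ['heart', 'white', 'progress'] (min_width=20, slack=0)
Line 2: ['brick', 'compound', 'they'] (min_width=19, slack=1)
Line 3: ['it', 'dog', 'water', 'an', 'who'] (min_width=19, slack=1)
Line 4: ['garden', 'top', 'take', 'was'] (min_width=19, slack=1)
Line 5: ['window', 'moon'] (min_width=11, slack=9)

Answer: it dog water an who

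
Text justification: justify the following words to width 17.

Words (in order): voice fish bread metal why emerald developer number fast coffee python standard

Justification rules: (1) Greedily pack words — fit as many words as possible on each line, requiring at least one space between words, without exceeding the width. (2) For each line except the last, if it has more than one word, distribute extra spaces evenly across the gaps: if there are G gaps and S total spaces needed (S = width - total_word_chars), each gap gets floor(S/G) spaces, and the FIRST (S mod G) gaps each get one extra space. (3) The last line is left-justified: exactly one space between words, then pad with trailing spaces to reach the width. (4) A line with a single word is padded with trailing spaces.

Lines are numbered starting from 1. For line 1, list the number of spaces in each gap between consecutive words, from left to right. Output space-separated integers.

Line 1: ['voice', 'fish', 'bread'] (min_width=16, slack=1)
Line 2: ['metal', 'why', 'emerald'] (min_width=17, slack=0)
Line 3: ['developer', 'number'] (min_width=16, slack=1)
Line 4: ['fast', 'coffee'] (min_width=11, slack=6)
Line 5: ['python', 'standard'] (min_width=15, slack=2)

Answer: 2 1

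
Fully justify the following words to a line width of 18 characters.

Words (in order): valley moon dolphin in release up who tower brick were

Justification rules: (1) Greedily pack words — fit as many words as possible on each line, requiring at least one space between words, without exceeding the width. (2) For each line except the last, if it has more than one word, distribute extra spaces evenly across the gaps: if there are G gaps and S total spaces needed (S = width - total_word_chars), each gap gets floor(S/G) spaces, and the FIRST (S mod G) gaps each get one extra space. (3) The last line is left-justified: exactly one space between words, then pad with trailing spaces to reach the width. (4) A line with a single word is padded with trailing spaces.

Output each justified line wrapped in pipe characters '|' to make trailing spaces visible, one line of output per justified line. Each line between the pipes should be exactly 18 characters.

Answer: |valley        moon|
|dolphin in release|
|up who tower brick|
|were              |

Derivation:
Line 1: ['valley', 'moon'] (min_width=11, slack=7)
Line 2: ['dolphin', 'in', 'release'] (min_width=18, slack=0)
Line 3: ['up', 'who', 'tower', 'brick'] (min_width=18, slack=0)
Line 4: ['were'] (min_width=4, slack=14)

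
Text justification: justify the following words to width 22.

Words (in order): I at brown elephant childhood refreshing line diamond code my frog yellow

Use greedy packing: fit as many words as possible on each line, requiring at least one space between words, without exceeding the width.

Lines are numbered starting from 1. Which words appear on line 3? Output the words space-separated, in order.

Answer: line diamond code my

Derivation:
Line 1: ['I', 'at', 'brown', 'elephant'] (min_width=19, slack=3)
Line 2: ['childhood', 'refreshing'] (min_width=20, slack=2)
Line 3: ['line', 'diamond', 'code', 'my'] (min_width=20, slack=2)
Line 4: ['frog', 'yellow'] (min_width=11, slack=11)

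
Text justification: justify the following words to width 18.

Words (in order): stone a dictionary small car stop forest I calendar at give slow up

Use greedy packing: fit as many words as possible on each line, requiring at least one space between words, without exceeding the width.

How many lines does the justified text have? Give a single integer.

Line 1: ['stone', 'a', 'dictionary'] (min_width=18, slack=0)
Line 2: ['small', 'car', 'stop'] (min_width=14, slack=4)
Line 3: ['forest', 'I', 'calendar'] (min_width=17, slack=1)
Line 4: ['at', 'give', 'slow', 'up'] (min_width=15, slack=3)
Total lines: 4

Answer: 4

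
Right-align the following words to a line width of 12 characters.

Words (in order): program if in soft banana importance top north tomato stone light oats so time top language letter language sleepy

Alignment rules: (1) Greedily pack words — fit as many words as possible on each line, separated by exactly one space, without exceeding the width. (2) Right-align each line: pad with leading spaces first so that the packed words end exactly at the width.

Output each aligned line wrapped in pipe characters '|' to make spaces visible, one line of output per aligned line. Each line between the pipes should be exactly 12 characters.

Answer: |  program if|
|     in soft|
|      banana|
|  importance|
|   top north|
|tomato stone|
|  light oats|
| so time top|
|    language|
|      letter|
|    language|
|      sleepy|

Derivation:
Line 1: ['program', 'if'] (min_width=10, slack=2)
Line 2: ['in', 'soft'] (min_width=7, slack=5)
Line 3: ['banana'] (min_width=6, slack=6)
Line 4: ['importance'] (min_width=10, slack=2)
Line 5: ['top', 'north'] (min_width=9, slack=3)
Line 6: ['tomato', 'stone'] (min_width=12, slack=0)
Line 7: ['light', 'oats'] (min_width=10, slack=2)
Line 8: ['so', 'time', 'top'] (min_width=11, slack=1)
Line 9: ['language'] (min_width=8, slack=4)
Line 10: ['letter'] (min_width=6, slack=6)
Line 11: ['language'] (min_width=8, slack=4)
Line 12: ['sleepy'] (min_width=6, slack=6)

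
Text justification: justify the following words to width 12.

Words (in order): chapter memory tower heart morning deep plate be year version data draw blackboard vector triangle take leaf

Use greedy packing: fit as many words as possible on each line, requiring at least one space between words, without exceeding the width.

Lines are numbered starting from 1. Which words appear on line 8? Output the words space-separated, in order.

Line 1: ['chapter'] (min_width=7, slack=5)
Line 2: ['memory', 'tower'] (min_width=12, slack=0)
Line 3: ['heart'] (min_width=5, slack=7)
Line 4: ['morning', 'deep'] (min_width=12, slack=0)
Line 5: ['plate', 'be'] (min_width=8, slack=4)
Line 6: ['year', 'version'] (min_width=12, slack=0)
Line 7: ['data', 'draw'] (min_width=9, slack=3)
Line 8: ['blackboard'] (min_width=10, slack=2)
Line 9: ['vector'] (min_width=6, slack=6)
Line 10: ['triangle'] (min_width=8, slack=4)
Line 11: ['take', 'leaf'] (min_width=9, slack=3)

Answer: blackboard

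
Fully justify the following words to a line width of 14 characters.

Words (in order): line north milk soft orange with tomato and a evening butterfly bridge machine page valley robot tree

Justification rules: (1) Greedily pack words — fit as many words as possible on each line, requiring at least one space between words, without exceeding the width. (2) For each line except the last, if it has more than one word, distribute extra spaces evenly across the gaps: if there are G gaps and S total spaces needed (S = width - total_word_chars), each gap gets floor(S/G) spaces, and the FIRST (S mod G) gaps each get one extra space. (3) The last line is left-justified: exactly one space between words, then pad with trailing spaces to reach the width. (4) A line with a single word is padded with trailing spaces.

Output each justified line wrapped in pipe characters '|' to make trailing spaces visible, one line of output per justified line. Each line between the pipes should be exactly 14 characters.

Line 1: ['line', 'north'] (min_width=10, slack=4)
Line 2: ['milk', 'soft'] (min_width=9, slack=5)
Line 3: ['orange', 'with'] (min_width=11, slack=3)
Line 4: ['tomato', 'and', 'a'] (min_width=12, slack=2)
Line 5: ['evening'] (min_width=7, slack=7)
Line 6: ['butterfly'] (min_width=9, slack=5)
Line 7: ['bridge', 'machine'] (min_width=14, slack=0)
Line 8: ['page', 'valley'] (min_width=11, slack=3)
Line 9: ['robot', 'tree'] (min_width=10, slack=4)

Answer: |line     north|
|milk      soft|
|orange    with|
|tomato  and  a|
|evening       |
|butterfly     |
|bridge machine|
|page    valley|
|robot tree    |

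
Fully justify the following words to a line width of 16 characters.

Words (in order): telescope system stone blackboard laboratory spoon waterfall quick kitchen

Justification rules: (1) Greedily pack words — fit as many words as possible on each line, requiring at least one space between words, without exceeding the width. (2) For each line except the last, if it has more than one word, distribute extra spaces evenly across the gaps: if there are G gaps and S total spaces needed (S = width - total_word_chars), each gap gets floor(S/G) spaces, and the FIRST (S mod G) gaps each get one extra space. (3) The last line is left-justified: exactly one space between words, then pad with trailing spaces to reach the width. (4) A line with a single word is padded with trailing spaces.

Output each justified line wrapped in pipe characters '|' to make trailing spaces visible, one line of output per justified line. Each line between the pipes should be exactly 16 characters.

Line 1: ['telescope', 'system'] (min_width=16, slack=0)
Line 2: ['stone', 'blackboard'] (min_width=16, slack=0)
Line 3: ['laboratory', 'spoon'] (min_width=16, slack=0)
Line 4: ['waterfall', 'quick'] (min_width=15, slack=1)
Line 5: ['kitchen'] (min_width=7, slack=9)

Answer: |telescope system|
|stone blackboard|
|laboratory spoon|
|waterfall  quick|
|kitchen         |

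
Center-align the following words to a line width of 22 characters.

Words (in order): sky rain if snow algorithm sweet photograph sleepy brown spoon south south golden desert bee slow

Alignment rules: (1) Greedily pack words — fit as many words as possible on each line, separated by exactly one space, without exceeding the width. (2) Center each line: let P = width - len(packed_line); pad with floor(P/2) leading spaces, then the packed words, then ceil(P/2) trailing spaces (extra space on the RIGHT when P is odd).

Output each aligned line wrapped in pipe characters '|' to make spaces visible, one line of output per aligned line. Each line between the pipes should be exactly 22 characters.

Answer: |   sky rain if snow   |
|   algorithm sweet    |
|  photograph sleepy   |
|  brown spoon south   |
| south golden desert  |
|       bee slow       |

Derivation:
Line 1: ['sky', 'rain', 'if', 'snow'] (min_width=16, slack=6)
Line 2: ['algorithm', 'sweet'] (min_width=15, slack=7)
Line 3: ['photograph', 'sleepy'] (min_width=17, slack=5)
Line 4: ['brown', 'spoon', 'south'] (min_width=17, slack=5)
Line 5: ['south', 'golden', 'desert'] (min_width=19, slack=3)
Line 6: ['bee', 'slow'] (min_width=8, slack=14)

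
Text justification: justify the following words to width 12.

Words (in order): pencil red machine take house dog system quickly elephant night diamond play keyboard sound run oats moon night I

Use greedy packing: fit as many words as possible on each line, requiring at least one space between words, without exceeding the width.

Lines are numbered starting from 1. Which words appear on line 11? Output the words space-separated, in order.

Line 1: ['pencil', 'red'] (min_width=10, slack=2)
Line 2: ['machine', 'take'] (min_width=12, slack=0)
Line 3: ['house', 'dog'] (min_width=9, slack=3)
Line 4: ['system'] (min_width=6, slack=6)
Line 5: ['quickly'] (min_width=7, slack=5)
Line 6: ['elephant'] (min_width=8, slack=4)
Line 7: ['night'] (min_width=5, slack=7)
Line 8: ['diamond', 'play'] (min_width=12, slack=0)
Line 9: ['keyboard'] (min_width=8, slack=4)
Line 10: ['sound', 'run'] (min_width=9, slack=3)
Line 11: ['oats', 'moon'] (min_width=9, slack=3)
Line 12: ['night', 'I'] (min_width=7, slack=5)

Answer: oats moon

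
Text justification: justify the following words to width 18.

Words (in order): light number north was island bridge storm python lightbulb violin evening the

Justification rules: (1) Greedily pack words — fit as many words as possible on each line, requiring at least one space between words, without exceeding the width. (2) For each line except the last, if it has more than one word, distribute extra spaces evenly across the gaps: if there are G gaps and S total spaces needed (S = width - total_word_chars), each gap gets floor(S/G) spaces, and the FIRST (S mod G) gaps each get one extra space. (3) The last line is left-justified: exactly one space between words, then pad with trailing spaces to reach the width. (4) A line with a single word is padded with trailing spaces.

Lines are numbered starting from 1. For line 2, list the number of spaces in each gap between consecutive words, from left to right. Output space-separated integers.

Line 1: ['light', 'number', 'north'] (min_width=18, slack=0)
Line 2: ['was', 'island', 'bridge'] (min_width=17, slack=1)
Line 3: ['storm', 'python'] (min_width=12, slack=6)
Line 4: ['lightbulb', 'violin'] (min_width=16, slack=2)
Line 5: ['evening', 'the'] (min_width=11, slack=7)

Answer: 2 1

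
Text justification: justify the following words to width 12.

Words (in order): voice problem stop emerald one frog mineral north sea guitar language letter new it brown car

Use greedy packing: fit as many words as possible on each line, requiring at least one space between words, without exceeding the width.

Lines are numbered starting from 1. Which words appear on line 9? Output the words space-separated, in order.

Answer: it brown car

Derivation:
Line 1: ['voice'] (min_width=5, slack=7)
Line 2: ['problem', 'stop'] (min_width=12, slack=0)
Line 3: ['emerald', 'one'] (min_width=11, slack=1)
Line 4: ['frog', 'mineral'] (min_width=12, slack=0)
Line 5: ['north', 'sea'] (min_width=9, slack=3)
Line 6: ['guitar'] (min_width=6, slack=6)
Line 7: ['language'] (min_width=8, slack=4)
Line 8: ['letter', 'new'] (min_width=10, slack=2)
Line 9: ['it', 'brown', 'car'] (min_width=12, slack=0)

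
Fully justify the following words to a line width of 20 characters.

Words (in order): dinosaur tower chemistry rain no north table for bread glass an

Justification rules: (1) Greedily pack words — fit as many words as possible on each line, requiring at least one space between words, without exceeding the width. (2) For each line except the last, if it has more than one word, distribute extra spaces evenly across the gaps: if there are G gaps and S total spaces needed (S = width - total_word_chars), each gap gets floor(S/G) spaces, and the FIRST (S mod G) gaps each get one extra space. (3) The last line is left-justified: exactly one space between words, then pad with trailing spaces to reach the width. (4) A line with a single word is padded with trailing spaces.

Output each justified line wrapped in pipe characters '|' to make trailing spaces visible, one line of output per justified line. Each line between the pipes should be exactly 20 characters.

Line 1: ['dinosaur', 'tower'] (min_width=14, slack=6)
Line 2: ['chemistry', 'rain', 'no'] (min_width=17, slack=3)
Line 3: ['north', 'table', 'for'] (min_width=15, slack=5)
Line 4: ['bread', 'glass', 'an'] (min_width=14, slack=6)

Answer: |dinosaur       tower|
|chemistry   rain  no|
|north    table   for|
|bread glass an      |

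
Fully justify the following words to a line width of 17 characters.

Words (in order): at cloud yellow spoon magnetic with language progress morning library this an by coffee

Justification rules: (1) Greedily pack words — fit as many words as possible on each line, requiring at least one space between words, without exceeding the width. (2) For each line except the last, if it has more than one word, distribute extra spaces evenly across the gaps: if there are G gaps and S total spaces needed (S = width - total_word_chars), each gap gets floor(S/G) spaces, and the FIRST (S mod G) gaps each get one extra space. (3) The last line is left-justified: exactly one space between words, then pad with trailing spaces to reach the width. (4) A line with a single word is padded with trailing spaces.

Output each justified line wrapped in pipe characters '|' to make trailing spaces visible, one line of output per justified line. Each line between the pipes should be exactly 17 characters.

Line 1: ['at', 'cloud', 'yellow'] (min_width=15, slack=2)
Line 2: ['spoon', 'magnetic'] (min_width=14, slack=3)
Line 3: ['with', 'language'] (min_width=13, slack=4)
Line 4: ['progress', 'morning'] (min_width=16, slack=1)
Line 5: ['library', 'this', 'an'] (min_width=15, slack=2)
Line 6: ['by', 'coffee'] (min_width=9, slack=8)

Answer: |at  cloud  yellow|
|spoon    magnetic|
|with     language|
|progress  morning|
|library  this  an|
|by coffee        |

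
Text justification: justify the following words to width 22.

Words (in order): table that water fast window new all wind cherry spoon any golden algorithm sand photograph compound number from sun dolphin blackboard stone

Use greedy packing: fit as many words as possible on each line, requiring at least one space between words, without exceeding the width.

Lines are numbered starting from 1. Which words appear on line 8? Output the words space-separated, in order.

Answer: stone

Derivation:
Line 1: ['table', 'that', 'water', 'fast'] (min_width=21, slack=1)
Line 2: ['window', 'new', 'all', 'wind'] (min_width=19, slack=3)
Line 3: ['cherry', 'spoon', 'any'] (min_width=16, slack=6)
Line 4: ['golden', 'algorithm', 'sand'] (min_width=21, slack=1)
Line 5: ['photograph', 'compound'] (min_width=19, slack=3)
Line 6: ['number', 'from', 'sun'] (min_width=15, slack=7)
Line 7: ['dolphin', 'blackboard'] (min_width=18, slack=4)
Line 8: ['stone'] (min_width=5, slack=17)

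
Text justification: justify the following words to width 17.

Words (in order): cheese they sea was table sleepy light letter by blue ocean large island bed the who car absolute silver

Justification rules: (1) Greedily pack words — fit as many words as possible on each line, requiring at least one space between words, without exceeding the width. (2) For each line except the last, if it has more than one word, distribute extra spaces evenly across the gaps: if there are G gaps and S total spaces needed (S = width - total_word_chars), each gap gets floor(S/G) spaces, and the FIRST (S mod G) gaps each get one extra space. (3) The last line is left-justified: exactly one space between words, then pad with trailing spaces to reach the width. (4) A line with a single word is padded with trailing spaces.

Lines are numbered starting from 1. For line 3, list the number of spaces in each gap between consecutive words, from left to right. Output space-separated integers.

Answer: 2 2

Derivation:
Line 1: ['cheese', 'they', 'sea'] (min_width=15, slack=2)
Line 2: ['was', 'table', 'sleepy'] (min_width=16, slack=1)
Line 3: ['light', 'letter', 'by'] (min_width=15, slack=2)
Line 4: ['blue', 'ocean', 'large'] (min_width=16, slack=1)
Line 5: ['island', 'bed', 'the'] (min_width=14, slack=3)
Line 6: ['who', 'car', 'absolute'] (min_width=16, slack=1)
Line 7: ['silver'] (min_width=6, slack=11)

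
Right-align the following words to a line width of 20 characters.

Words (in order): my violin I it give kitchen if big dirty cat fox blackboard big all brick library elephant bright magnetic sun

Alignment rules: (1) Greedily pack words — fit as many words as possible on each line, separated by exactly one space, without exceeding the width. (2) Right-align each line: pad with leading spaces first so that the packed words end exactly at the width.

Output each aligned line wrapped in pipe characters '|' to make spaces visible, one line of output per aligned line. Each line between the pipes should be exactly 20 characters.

Line 1: ['my', 'violin', 'I', 'it', 'give'] (min_width=19, slack=1)
Line 2: ['kitchen', 'if', 'big', 'dirty'] (min_width=20, slack=0)
Line 3: ['cat', 'fox', 'blackboard'] (min_width=18, slack=2)
Line 4: ['big', 'all', 'brick'] (min_width=13, slack=7)
Line 5: ['library', 'elephant'] (min_width=16, slack=4)
Line 6: ['bright', 'magnetic', 'sun'] (min_width=19, slack=1)

Answer: | my violin I it give|
|kitchen if big dirty|
|  cat fox blackboard|
|       big all brick|
|    library elephant|
| bright magnetic sun|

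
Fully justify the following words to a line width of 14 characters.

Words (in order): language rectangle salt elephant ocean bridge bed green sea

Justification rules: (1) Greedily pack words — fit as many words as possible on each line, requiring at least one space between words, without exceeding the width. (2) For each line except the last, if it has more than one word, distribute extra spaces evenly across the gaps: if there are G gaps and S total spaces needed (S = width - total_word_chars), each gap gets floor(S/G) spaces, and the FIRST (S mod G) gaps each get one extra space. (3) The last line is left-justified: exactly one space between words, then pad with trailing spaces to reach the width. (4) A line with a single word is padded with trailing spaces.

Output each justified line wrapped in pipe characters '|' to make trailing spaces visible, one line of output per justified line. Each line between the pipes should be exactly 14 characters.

Line 1: ['language'] (min_width=8, slack=6)
Line 2: ['rectangle', 'salt'] (min_width=14, slack=0)
Line 3: ['elephant', 'ocean'] (min_width=14, slack=0)
Line 4: ['bridge', 'bed'] (min_width=10, slack=4)
Line 5: ['green', 'sea'] (min_width=9, slack=5)

Answer: |language      |
|rectangle salt|
|elephant ocean|
|bridge     bed|
|green sea     |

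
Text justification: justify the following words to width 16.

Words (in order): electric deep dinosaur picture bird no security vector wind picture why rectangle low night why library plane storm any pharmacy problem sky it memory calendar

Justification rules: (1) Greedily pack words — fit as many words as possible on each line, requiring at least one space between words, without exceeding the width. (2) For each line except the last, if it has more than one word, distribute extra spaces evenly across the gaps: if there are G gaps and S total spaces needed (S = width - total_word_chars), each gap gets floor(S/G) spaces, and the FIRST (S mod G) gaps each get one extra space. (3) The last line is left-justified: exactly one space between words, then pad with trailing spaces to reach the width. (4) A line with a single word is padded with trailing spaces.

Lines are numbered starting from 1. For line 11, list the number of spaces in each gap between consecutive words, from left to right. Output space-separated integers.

Answer: 3 2

Derivation:
Line 1: ['electric', 'deep'] (min_width=13, slack=3)
Line 2: ['dinosaur', 'picture'] (min_width=16, slack=0)
Line 3: ['bird', 'no', 'security'] (min_width=16, slack=0)
Line 4: ['vector', 'wind'] (min_width=11, slack=5)
Line 5: ['picture', 'why'] (min_width=11, slack=5)
Line 6: ['rectangle', 'low'] (min_width=13, slack=3)
Line 7: ['night', 'why'] (min_width=9, slack=7)
Line 8: ['library', 'plane'] (min_width=13, slack=3)
Line 9: ['storm', 'any'] (min_width=9, slack=7)
Line 10: ['pharmacy', 'problem'] (min_width=16, slack=0)
Line 11: ['sky', 'it', 'memory'] (min_width=13, slack=3)
Line 12: ['calendar'] (min_width=8, slack=8)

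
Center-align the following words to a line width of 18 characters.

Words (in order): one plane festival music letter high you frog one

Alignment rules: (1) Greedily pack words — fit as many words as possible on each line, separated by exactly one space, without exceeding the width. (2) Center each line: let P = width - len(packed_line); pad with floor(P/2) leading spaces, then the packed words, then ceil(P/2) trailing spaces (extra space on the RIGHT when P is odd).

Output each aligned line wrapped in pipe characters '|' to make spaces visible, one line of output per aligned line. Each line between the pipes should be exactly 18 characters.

Answer: |one plane festival|
|music letter high |
|   you frog one   |

Derivation:
Line 1: ['one', 'plane', 'festival'] (min_width=18, slack=0)
Line 2: ['music', 'letter', 'high'] (min_width=17, slack=1)
Line 3: ['you', 'frog', 'one'] (min_width=12, slack=6)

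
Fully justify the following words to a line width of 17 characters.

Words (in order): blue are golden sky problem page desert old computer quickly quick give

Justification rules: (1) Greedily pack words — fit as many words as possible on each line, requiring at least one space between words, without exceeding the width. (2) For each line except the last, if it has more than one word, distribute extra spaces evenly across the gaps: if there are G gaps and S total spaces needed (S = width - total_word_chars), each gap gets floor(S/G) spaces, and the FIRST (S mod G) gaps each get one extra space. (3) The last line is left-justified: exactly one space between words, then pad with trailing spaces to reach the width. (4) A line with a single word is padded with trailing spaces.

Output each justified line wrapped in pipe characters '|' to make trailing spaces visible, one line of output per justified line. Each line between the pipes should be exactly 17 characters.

Answer: |blue  are  golden|
|sky  problem page|
|desert        old|
|computer  quickly|
|quick give       |

Derivation:
Line 1: ['blue', 'are', 'golden'] (min_width=15, slack=2)
Line 2: ['sky', 'problem', 'page'] (min_width=16, slack=1)
Line 3: ['desert', 'old'] (min_width=10, slack=7)
Line 4: ['computer', 'quickly'] (min_width=16, slack=1)
Line 5: ['quick', 'give'] (min_width=10, slack=7)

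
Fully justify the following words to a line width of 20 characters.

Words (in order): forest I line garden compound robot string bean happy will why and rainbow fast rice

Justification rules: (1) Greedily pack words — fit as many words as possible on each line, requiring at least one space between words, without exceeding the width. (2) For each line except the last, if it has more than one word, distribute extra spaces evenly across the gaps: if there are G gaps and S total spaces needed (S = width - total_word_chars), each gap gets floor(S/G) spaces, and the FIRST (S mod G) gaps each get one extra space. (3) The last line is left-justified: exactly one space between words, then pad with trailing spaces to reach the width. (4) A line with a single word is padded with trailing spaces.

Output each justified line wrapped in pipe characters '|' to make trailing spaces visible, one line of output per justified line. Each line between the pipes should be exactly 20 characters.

Answer: |forest I line garden|
|compound       robot|
|string   bean  happy|
|will why and rainbow|
|fast rice           |

Derivation:
Line 1: ['forest', 'I', 'line', 'garden'] (min_width=20, slack=0)
Line 2: ['compound', 'robot'] (min_width=14, slack=6)
Line 3: ['string', 'bean', 'happy'] (min_width=17, slack=3)
Line 4: ['will', 'why', 'and', 'rainbow'] (min_width=20, slack=0)
Line 5: ['fast', 'rice'] (min_width=9, slack=11)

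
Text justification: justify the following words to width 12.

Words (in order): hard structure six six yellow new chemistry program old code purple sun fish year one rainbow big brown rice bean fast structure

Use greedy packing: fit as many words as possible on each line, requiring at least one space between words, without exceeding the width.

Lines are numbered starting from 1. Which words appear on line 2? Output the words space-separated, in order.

Line 1: ['hard'] (min_width=4, slack=8)
Line 2: ['structure'] (min_width=9, slack=3)
Line 3: ['six', 'six'] (min_width=7, slack=5)
Line 4: ['yellow', 'new'] (min_width=10, slack=2)
Line 5: ['chemistry'] (min_width=9, slack=3)
Line 6: ['program', 'old'] (min_width=11, slack=1)
Line 7: ['code', 'purple'] (min_width=11, slack=1)
Line 8: ['sun', 'fish'] (min_width=8, slack=4)
Line 9: ['year', 'one'] (min_width=8, slack=4)
Line 10: ['rainbow', 'big'] (min_width=11, slack=1)
Line 11: ['brown', 'rice'] (min_width=10, slack=2)
Line 12: ['bean', 'fast'] (min_width=9, slack=3)
Line 13: ['structure'] (min_width=9, slack=3)

Answer: structure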